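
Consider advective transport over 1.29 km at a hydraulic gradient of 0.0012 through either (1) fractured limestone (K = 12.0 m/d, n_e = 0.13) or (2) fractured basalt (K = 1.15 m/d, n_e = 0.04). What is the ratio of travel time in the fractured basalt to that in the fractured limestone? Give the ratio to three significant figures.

3.21

Unit 1 (fractured limestone): v = 12.0×0.0012/0.13 = 0.1108 m/d, t = 1290/0.1108 = 11650 d
Unit 2 (fractured basalt): v = 1.15×0.0012/0.04 = 0.03450 m/d, t = 1290/0.03450 = 37390 d
t(fractured basalt) / t(fractured limestone) = 37390/11650 = 3.21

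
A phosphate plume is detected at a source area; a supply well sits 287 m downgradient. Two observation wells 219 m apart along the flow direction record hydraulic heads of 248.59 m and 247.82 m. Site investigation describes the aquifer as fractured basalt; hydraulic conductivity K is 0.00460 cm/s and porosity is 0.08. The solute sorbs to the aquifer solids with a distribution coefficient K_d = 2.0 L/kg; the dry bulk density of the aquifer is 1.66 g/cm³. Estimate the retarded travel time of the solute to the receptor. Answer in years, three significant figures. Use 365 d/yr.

191 years

Hydraulic gradient i = (248.59 − 247.82) / 219 = 0.77 / 219 = 0.003516
K = 0.00460 cm/s × 864 = 3.974 m/d
Specific discharge q = 3.974 × 0.003516 = 0.01397 m/d
Average linear velocity = 0.01397 / 0.08 = 0.1747 m/d
Retardation R = 1 + ρ_b·K_d/n = 1 + 1.66×2.0/0.08 = 42.50
Contaminant velocity v_c = v/R = 0.1747/42.50 = 0.004110 m/d
t = L/v_c = 287/0.004110 = 69830 d
   = 69830/365 = 191 yr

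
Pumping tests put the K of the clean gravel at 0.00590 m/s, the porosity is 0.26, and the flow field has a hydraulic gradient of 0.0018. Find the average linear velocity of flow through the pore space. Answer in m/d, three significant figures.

3.53 m/d

K = 0.00590 m/s × 86400 s/d = 509.8 m/d
Darcy flux q = K·i = 509.8 × 0.0018 = 0.9176 m/d
v = Ki/n = 509.8·0.0018/0.26 = 3.529 m/d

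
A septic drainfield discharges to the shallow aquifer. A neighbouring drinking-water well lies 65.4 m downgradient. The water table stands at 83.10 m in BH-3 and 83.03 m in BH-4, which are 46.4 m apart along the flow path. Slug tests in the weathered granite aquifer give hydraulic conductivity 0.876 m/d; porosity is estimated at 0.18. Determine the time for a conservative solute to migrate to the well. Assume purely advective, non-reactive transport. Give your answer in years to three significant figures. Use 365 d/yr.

Hydraulic gradient i = (83.10 − 83.03) / 46.4 = 0.07 / 46.4 = 0.001509
Specific discharge q = 0.876 × 0.001509 = 0.001322 m/d
v_s = q/n_e = 0.001322/0.18 = 0.007342 m/d
t = L / v = 65.4 / 0.007342 = 8908 d
   = 8908 / 365 = 24.4 yr

24.4 years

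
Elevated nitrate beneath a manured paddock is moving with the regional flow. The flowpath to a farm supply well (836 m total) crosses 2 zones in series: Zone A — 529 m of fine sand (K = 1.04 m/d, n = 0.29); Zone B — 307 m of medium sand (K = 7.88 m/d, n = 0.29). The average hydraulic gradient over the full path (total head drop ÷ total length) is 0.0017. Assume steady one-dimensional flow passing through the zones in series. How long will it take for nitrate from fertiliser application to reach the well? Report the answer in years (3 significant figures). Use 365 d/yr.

256 years

For zones in series the flux q is common to all zones; the equivalent conductivity is the harmonic (thickness-weighted) mean, K_eq = L_total / Σ(L_j/K_j).
Σ(L/K) = 529/1.04 + 307/7.88 = 508.7 + 38.96 = 547.6 d
K_eq = L_total / Σ(L/K) = 836 / 547.6 = 1.527 m/d
q = K_eq · i = 1.527 × 0.0017 = 0.002595 m/d (same in every zone)
Zone A: v = q/n = 0.002595/0.29 = 0.008949 m/d → t_A = 529/0.008949 = 59110 d
Zone B: v = q/n = 0.002595/0.29 = 0.008949 m/d → t_B = 307/0.008949 = 34300 d
Total t = 59110 + 34300 = 93420 d
   = 93420 / 365 = 256 yr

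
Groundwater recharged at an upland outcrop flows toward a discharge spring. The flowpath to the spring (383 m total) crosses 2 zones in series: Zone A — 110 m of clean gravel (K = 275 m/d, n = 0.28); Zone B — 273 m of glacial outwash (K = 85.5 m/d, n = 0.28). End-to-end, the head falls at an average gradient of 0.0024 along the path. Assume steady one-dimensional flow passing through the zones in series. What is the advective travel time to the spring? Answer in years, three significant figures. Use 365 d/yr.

1.15 years

Continuity: the same q passes through each zone, so ΔH = q·Σ(L_j/K_j) — the zones act as resistances in series.
Σ(L/K) = 110/275 + 273/85.5 = 0.4000 + 3.193 = 3.593 d
K_eq = L_total / Σ(L/K) = 383 / 3.593 = 106.6 m/d
q = K_eq · i = 106.6 × 0.0024 = 0.2558 m/d (same in every zone)
Zone A: v = q/n = 0.2558/0.28 = 0.9137 m/d → t_A = 110/0.9137 = 120.4 d
Zone B: v = q/n = 0.2558/0.28 = 0.9137 m/d → t_B = 273/0.9137 = 298.8 d
Total t = 120.4 + 298.8 = 419.2 d
   = 419.2 / 365 = 1.15 yr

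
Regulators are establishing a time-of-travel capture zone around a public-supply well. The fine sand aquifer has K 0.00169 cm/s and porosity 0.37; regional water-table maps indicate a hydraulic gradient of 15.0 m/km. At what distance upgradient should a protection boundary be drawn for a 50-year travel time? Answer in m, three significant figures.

K = 0.00169 cm/s × 864 = 1.460 m/d
q = Ki = 1.460 × 0.015 = 0.02190 m/d
v_s = q/n_e = 0.02190/0.37 = 0.05920 m/d
T = 50 yr × 365 = 18250 d
L = v × T = 0.05920 × 18250 = 1080 m

1080 m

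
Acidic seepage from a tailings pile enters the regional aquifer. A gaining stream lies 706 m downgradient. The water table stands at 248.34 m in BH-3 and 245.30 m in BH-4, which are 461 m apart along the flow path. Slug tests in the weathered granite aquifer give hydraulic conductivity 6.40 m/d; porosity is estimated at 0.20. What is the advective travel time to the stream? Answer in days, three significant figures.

3350 days

Hydraulic gradient i = (248.34 − 245.30) / 461 = 3.04 / 461 = 0.006594
Darcy flux q = K·i = 6.40 × 0.006594 = 0.04220 m/d
v = Ki/n = 6.40·0.006594/0.20 = 0.2110 m/d
t = L / v = 706 / 0.2110 = 3346 d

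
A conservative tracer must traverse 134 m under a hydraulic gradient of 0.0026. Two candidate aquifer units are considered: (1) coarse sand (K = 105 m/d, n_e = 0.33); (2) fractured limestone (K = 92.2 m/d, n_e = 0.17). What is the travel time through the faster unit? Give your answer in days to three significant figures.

95.0 days

Unit 1 (coarse sand): v = 105×0.0026/0.33 = 0.8273 m/d, t = 134/0.8273 = 162.0 d
Unit 2 (fractured limestone): v = 92.2×0.0026/0.17 = 1.410 m/d, t = 134/1.410 = 95.03 d
Faster unit: t = 95.0 d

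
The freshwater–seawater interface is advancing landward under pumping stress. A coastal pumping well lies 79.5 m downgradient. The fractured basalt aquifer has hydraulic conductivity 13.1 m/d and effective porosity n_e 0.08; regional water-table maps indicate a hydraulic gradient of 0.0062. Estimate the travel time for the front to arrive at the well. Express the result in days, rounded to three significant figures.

Specific discharge q = 13.1 × 0.0062 = 0.08122 m/d
v = Ki/n = 13.1·0.0062/0.08 = 1.015 m/d
t = L / v = 79.5 / 1.015 = 78.31 d

78.3 days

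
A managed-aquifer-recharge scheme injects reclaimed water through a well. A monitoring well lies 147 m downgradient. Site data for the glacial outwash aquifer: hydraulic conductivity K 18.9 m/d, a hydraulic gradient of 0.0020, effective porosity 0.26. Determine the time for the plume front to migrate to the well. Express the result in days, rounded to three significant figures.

1010 days

q = Ki = 18.9 × 0.0020 = 0.03780 m/d
v = Ki/n = 18.9·0.0020/0.26 = 0.1454 m/d
t = L / v = 147 / 0.1454 = 1011 d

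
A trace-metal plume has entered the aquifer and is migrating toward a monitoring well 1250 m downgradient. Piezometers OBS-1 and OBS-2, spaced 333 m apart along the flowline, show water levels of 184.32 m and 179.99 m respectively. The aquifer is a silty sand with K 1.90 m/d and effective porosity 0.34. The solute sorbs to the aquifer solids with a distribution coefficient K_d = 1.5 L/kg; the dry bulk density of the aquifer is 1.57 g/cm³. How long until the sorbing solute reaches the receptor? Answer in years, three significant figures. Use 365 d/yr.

Hydraulic gradient i = (184.32 − 179.99) / 333 = 4.33 / 333 = 0.01300
Darcy flux q = K·i = 1.90 × 0.01300 = 0.02471 m/d
Average linear velocity = 0.02471 / 0.34 = 0.07266 m/d
Retardation R = 1 + ρ_b·K_d/n = 1 + 1.57×1.5/0.34 = 7.926
Contaminant velocity v_c = v/R = 0.07266/7.926 = 0.009167 m/d
t = L/v_c = 1250/0.009167 = 136400 d
   = 136400/365 = 374 yr

374 years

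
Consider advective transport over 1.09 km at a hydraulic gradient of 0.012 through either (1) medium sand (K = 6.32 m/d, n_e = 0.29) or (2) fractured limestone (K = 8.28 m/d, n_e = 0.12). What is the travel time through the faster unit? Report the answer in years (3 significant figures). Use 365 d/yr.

3.61 years

Unit 1 (medium sand): v = 6.32×0.012/0.29 = 0.2615 m/d, t = 1090/0.2615 = 4168 d
Unit 2 (fractured limestone): v = 8.28×0.012/0.12 = 0.8280 m/d, t = 1090/0.8280 = 1316 d
Faster: 1316 d / 365 = 3.61 yr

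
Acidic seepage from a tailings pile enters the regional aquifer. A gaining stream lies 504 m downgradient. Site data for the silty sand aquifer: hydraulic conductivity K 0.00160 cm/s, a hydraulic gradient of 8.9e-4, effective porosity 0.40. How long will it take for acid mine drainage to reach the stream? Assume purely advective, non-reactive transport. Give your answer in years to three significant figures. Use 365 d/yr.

K = 0.00160 cm/s × 864 = 1.382 m/d
Darcy flux q = K·i = 1.382 × 8.9e-4 = 0.001230 m/d
v_s = q/n_e = 0.001230/0.40 = 0.003076 m/d
t = L / v = 504 / 0.003076 = 163900 d
   = 163900 / 365 = 449 yr

449 years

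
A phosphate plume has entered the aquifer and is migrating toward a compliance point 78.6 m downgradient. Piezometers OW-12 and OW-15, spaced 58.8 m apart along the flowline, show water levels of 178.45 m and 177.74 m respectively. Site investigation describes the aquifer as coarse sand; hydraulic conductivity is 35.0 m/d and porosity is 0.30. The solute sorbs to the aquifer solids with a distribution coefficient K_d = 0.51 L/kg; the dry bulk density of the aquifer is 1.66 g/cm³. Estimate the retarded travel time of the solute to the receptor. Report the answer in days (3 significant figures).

Hydraulic gradient i = (178.45 − 177.74) / 58.8 = 0.71 / 58.8 = 0.01207
Darcy flux q = K·i = 35.0 × 0.01207 = 0.4226 m/d
v = Ki/n = 35.0·0.01207/0.30 = 1.409 m/d
Retardation R = 1 + ρ_b·K_d/n = 1 + 1.66×0.51/0.30 = 3.822
Contaminant velocity v_c = v/R = 1.409/3.822 = 0.3686 m/d
t = L/v_c = 78.6/0.3686 = 213.2 d

213 days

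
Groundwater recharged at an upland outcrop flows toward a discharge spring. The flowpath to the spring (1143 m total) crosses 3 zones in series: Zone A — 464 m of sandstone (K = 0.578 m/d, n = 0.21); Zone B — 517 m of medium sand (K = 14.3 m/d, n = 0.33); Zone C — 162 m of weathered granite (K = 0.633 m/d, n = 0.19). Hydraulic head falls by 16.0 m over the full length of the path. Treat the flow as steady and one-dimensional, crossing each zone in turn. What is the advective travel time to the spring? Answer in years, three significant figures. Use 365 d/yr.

Steady 1-D flow in series ⇒ the Darcy flux q is identical in every zone and the zone head losses add (resistances L/K in series).
Σ(L/K) = 464/0.578 + 517/14.3 + 162/0.633 = 802.8 + 36.15 + 255.9 = 1095 d
q = ΔH / Σ(L/K) = 16.0 / 1095 = 0.01461 m/d (same in every zone)
Zone A: v = q/n = 0.01461/0.21 = 0.06959 m/d → t_A = 464/0.06959 = 6668 d
Zone B: v = q/n = 0.01461/0.33 = 0.04428 m/d → t_B = 517/0.04428 = 11670 d
Zone C: v = q/n = 0.01461/0.19 = 0.07692 m/d → t_C = 162/0.07692 = 2106 d
Total t = 6668 + 11670 + 2106 = 20450 d
   = 20450 / 365 = 56.0 yr

56.0 years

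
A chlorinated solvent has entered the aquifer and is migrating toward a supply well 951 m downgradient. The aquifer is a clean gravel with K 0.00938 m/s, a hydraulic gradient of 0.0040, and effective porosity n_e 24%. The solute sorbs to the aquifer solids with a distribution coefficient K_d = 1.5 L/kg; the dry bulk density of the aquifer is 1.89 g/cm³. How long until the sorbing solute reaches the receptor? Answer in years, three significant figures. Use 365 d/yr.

K = 0.00938 m/s × 86400 s/d = 810.4 m/d
Specific discharge q = 810.4 × 0.0040 = 3.242 m/d
Seepage velocity v = q / n = 3.242 / 0.24 = 13.51 m/d
Retardation R = 1 + ρ_b·K_d/n = 1 + 1.89×1.5/0.24 = 12.81
Contaminant velocity v_c = v/R = 13.51/12.81 = 1.054 m/d
t = L/v_c = 951/1.054 = 902.1 d
   = 902.1/365 = 2.47 yr

2.47 years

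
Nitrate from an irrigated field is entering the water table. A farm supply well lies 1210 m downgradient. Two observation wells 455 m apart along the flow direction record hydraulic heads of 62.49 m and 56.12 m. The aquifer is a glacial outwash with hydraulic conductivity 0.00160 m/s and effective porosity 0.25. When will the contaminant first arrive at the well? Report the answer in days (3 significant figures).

156 days

Hydraulic gradient i = (62.49 − 56.12) / 455 = 6.37 / 455 = 0.01400
K = 0.00160 m/s × 86400 s/d = 138.2 m/d
Specific discharge q = 138.2 × 0.01400 = 1.935 m/d
v = Ki/n = 138.2·0.01400/0.25 = 7.741 m/d
t = L / v = 1210 / 7.741 = 156.3 d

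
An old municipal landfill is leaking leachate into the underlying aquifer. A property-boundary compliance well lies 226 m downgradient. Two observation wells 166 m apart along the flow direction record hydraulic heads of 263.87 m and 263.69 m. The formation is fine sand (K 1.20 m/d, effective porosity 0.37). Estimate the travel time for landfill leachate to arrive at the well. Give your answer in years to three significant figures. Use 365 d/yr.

176 years

Hydraulic gradient i = (263.87 − 263.69) / 166 = 0.18 / 166 = 0.001084
q = Ki = 1.20 × 0.001084 = 0.001301 m/d
v_s = q/n_e = 0.001301/0.37 = 0.003517 m/d
t = L / v = 226 / 0.003517 = 64260 d
   = 64260 / 365 = 176 yr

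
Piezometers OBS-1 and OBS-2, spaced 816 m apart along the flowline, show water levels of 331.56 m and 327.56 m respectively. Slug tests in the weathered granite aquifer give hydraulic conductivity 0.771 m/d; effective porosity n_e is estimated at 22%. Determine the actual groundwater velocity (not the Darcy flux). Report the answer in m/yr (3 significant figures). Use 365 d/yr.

Hydraulic gradient i = (331.56 − 327.56) / 816 = 4.00 / 816 = 0.004902
Specific discharge q = 0.771 × 0.004902 = 0.003779 m/d
Seepage velocity v = q / n = 0.003779 / 0.22 = 0.01718 m/d
   = 0.01718 × 365 = 6.27 m/yr

6.27 m/yr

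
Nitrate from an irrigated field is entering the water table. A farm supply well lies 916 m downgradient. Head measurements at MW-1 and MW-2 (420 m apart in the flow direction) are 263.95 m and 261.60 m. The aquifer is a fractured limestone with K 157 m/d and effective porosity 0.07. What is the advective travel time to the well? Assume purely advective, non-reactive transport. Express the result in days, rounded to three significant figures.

73.0 days

Hydraulic gradient i = (263.95 − 261.60) / 420 = 2.35 / 420 = 0.005595
q = Ki = 157 × 0.005595 = 0.8785 m/d
Seepage velocity v = q / n = 0.8785 / 0.07 = 12.55 m/d
t = L / v = 916 / 12.55 = 72.99 d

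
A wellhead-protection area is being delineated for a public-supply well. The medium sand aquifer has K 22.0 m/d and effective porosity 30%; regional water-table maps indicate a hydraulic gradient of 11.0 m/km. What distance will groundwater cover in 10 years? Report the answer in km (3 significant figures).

Darcy flux q = K·i = 22.0 × 0.011 = 0.2420 m/d
Seepage velocity v = q / n = 0.2420 / 0.30 = 0.8067 m/d
T = 10 yr × 365 = 3650 d
L = v × T = 0.8067 × 3650 = 2944 m
   = 2.94 km

2.94 km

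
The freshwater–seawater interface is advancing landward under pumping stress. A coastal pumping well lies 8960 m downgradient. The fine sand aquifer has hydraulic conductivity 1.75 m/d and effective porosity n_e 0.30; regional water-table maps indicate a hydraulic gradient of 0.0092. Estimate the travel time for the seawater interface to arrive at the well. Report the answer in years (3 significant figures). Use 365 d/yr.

457 years

Specific discharge q = 1.75 × 0.0092 = 0.01610 m/d
Seepage velocity v = q / n = 0.01610 / 0.30 = 0.05367 m/d
t = L / v = 8960 / 0.05367 = 167000 d
   = 167000 / 365 = 457 yr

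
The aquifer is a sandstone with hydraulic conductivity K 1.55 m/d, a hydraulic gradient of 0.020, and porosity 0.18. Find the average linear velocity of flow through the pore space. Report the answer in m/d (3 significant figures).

Specific discharge q = 1.55 × 0.020 = 0.03100 m/d
Seepage velocity v = q / n = 0.03100 / 0.18 = 0.1722 m/d

0.172 m/d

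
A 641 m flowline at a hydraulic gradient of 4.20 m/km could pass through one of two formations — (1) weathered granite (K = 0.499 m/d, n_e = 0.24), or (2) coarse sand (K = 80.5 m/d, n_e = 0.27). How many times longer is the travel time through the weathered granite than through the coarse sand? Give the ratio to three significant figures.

Unit 1 (weathered granite): v = 0.499×0.0042/0.24 = 0.008732 m/d, t = 641/0.008732 = 73400 d
Unit 2 (coarse sand): v = 80.5×0.0042/0.27 = 1.252 m/d, t = 641/1.252 = 511.9 d
t(weathered granite) / t(coarse sand) = 73400/511.9 = 143

143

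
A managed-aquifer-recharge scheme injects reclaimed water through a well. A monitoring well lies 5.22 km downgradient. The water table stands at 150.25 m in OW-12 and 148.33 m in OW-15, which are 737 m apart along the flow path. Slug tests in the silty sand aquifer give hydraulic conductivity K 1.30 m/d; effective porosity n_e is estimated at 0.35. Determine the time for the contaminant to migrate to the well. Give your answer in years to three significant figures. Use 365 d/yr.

Hydraulic gradient i = (150.25 − 148.33) / 737 = 1.92 / 737 = 0.002605
Specific discharge q = 1.30 × 0.002605 = 0.003387 m/d
v = Ki/n = 1.30·0.002605/0.35 = 0.009676 m/d
L = 5.22 km = 5220 m
t = L / v = 5220 / 0.009676 = 539500 d
   = 539500 / 365 = 1480 yr

1480 years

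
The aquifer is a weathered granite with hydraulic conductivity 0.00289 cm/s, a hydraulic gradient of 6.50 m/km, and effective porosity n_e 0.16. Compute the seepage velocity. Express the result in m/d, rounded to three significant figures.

0.101 m/d

K = 0.00289 cm/s × 864 = 2.497 m/d
Darcy flux q = K·i = 2.497 × 0.0065 = 0.01623 m/d
v = Ki/n = 2.497·0.0065/0.16 = 0.1014 m/d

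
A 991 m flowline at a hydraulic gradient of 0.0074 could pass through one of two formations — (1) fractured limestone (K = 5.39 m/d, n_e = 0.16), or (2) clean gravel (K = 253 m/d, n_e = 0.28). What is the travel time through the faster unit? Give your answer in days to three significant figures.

148 days

Unit 1 (fractured limestone): v = 5.39×0.0074/0.16 = 0.2493 m/d, t = 991/0.2493 = 3975 d
Unit 2 (clean gravel): v = 253×0.0074/0.28 = 6.686 m/d, t = 991/6.686 = 148.2 d
Faster unit: t = 148 d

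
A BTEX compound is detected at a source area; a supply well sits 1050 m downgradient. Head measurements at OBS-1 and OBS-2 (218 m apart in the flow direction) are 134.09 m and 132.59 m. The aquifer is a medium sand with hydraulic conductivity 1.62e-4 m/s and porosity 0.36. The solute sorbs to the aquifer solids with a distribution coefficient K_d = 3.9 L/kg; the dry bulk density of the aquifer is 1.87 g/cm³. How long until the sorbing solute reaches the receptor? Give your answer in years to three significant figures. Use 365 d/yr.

229 years

Hydraulic gradient i = (134.09 − 132.59) / 218 = 1.50 / 218 = 0.006881
K = 1.62e-4 m/s × 86400 s/d = 14.00 m/d
Specific discharge q = 14.00 × 0.006881 = 0.09631 m/d
Seepage velocity v = q / n = 0.09631 / 0.36 = 0.2675 m/d
Retardation R = 1 + ρ_b·K_d/n = 1 + 1.87×3.9/0.36 = 21.26
Contaminant velocity v_c = v/R = 0.2675/21.26 = 0.01258 m/d
t = L/v_c = 1050/0.01258 = 83440 d
   = 83440/365 = 229 yr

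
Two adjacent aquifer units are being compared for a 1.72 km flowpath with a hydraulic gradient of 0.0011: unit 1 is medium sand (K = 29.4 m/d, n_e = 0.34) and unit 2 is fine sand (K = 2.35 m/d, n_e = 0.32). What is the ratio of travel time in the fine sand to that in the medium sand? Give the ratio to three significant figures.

11.8

Unit 1 (medium sand): v = 29.4×0.0011/0.34 = 0.09512 m/d, t = 1720/0.09512 = 18080 d
Unit 2 (fine sand): v = 2.35×0.0011/0.32 = 0.008078 m/d, t = 1720/0.008078 = 212900 d
t(fine sand) / t(medium sand) = 212900/18080 = 11.8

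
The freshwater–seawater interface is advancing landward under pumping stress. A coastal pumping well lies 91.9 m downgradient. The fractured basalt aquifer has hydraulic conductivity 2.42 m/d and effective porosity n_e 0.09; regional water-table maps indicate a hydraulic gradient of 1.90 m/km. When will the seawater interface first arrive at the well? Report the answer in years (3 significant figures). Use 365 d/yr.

4.93 years

Specific discharge q = 2.42 × 0.0019 = 0.004598 m/d
v_s = q/n_e = 0.004598/0.09 = 0.05109 m/d
t = L / v = 91.9 / 0.05109 = 1799 d
   = 1799 / 365 = 4.93 yr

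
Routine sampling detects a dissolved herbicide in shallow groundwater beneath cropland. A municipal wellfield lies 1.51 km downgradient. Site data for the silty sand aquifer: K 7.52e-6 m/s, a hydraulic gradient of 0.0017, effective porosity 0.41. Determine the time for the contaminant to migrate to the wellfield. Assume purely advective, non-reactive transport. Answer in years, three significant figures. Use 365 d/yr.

1540 years

K = 7.52e-6 m/s × 86400 s/d = 0.6497 m/d
Specific discharge q = 0.6497 × 0.0017 = 0.001105 m/d
v = Ki/n = 0.6497·0.0017/0.41 = 0.002694 m/d
L = 1.51 km = 1510 m
t = L / v = 1510 / 0.002694 = 560500 d
   = 560500 / 365 = 1540 yr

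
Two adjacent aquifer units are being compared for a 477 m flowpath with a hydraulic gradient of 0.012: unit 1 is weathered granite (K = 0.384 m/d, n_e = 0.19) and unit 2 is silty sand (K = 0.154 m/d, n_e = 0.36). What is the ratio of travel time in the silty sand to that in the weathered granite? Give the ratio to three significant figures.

Unit 1 (weathered granite): v = 0.384×0.012/0.19 = 0.02425 m/d, t = 477/0.02425 = 19670 d
Unit 2 (silty sand): v = 0.154×0.012/0.36 = 0.005133 m/d, t = 477/0.005133 = 92920 d
t(silty sand) / t(weathered granite) = 92920/19670 = 4.72

4.72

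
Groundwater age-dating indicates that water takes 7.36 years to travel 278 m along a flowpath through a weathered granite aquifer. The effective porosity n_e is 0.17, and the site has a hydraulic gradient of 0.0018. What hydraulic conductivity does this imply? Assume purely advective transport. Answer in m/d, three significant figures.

9.77 m/d

t = 7.36 years = 2686 d
v = L / t = 278 / 2686 = 0.1035 m/d
K = v · n / i = 0.1035 × 0.17 / 0.0018 = 9.77 m/d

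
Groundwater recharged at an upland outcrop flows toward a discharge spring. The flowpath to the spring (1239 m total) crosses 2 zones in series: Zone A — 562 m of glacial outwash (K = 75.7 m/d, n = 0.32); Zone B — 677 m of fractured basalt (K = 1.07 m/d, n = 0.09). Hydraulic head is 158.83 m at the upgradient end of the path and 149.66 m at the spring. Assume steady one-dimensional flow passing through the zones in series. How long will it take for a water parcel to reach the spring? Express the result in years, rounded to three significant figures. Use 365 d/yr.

Total head drop ΔH = 158.83 − 149.66 = 9.17 m
Steady 1-D flow in series ⇒ the Darcy flux q is identical in every zone and the zone head losses add (resistances L/K in series).
Σ(L/K) = 562/75.7 + 677/1.07 = 7.424 + 632.7 = 640.1 d
q = ΔH / Σ(L/K) = 9.17 / 640.1 = 0.01433 m/d (same in every zone)
Zone A: v = q/n = 0.01433/0.32 = 0.04477 m/d → t_A = 562/0.04477 = 12550 d
Zone B: v = q/n = 0.01433/0.09 = 0.1592 m/d → t_B = 677/0.1592 = 4253 d
Total t = 12550 + 4253 = 16810 d
   = 16810 / 365 = 46.0 yr

46.0 years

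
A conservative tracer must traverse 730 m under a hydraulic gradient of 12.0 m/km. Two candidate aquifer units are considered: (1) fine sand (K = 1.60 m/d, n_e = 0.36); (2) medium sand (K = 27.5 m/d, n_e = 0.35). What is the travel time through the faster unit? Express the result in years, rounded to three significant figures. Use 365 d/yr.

2.12 years

Unit 1 (fine sand): v = 1.60×0.012/0.36 = 0.05333 m/d, t = 730/0.05333 = 13690 d
Unit 2 (medium sand): v = 27.5×0.012/0.35 = 0.9429 m/d, t = 730/0.9429 = 774.2 d
Faster: 774.2 d / 365 = 2.12 yr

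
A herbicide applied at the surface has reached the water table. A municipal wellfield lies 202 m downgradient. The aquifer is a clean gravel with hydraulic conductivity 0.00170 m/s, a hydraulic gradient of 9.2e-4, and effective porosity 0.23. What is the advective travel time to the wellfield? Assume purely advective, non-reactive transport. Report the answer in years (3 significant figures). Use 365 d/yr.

K = 0.00170 m/s × 86400 s/d = 146.9 m/d
Specific discharge q = 146.9 × 9.2e-4 = 0.1351 m/d
v_s = q/n_e = 0.1351/0.23 = 0.5875 m/d
t = L / v = 202 / 0.5875 = 343.8 d
   = 343.8 / 365 = 0.942 yr

0.942 years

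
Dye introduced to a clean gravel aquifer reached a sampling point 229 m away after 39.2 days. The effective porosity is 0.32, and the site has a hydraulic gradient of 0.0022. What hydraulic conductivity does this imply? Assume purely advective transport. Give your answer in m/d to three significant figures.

v = L / t = 229 / 39.2 = 5.842 m/d
K = v · n / i = 5.842 × 0.32 / 0.0022 = 850 m/d

850 m/d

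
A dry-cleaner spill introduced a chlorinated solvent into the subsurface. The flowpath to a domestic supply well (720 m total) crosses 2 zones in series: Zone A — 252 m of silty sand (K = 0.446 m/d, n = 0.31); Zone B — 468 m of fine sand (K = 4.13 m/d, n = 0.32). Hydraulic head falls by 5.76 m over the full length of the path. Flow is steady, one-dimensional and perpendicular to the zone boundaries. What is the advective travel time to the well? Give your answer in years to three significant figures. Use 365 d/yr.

73.5 years

Steady 1-D flow in series ⇒ the Darcy flux q is identical in every zone and the zone head losses add (resistances L/K in series).
Σ(L/K) = 252/0.446 + 468/4.13 = 565.0 + 113.3 = 678.3 d
q = ΔH / Σ(L/K) = 5.76 / 678.3 = 0.008491 m/d (same in every zone)
Zone A: v = q/n = 0.008491/0.31 = 0.02739 m/d → t_A = 252/0.02739 = 9200 d
Zone B: v = q/n = 0.008491/0.32 = 0.02654 m/d → t_B = 468/0.02654 = 17640 d
Total t = 9200 + 17640 = 26840 d
   = 26840 / 365 = 73.5 yr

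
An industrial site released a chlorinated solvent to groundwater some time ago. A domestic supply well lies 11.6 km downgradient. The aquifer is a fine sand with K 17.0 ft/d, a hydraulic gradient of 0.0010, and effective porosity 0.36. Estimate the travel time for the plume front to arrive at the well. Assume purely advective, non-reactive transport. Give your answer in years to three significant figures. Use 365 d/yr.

2210 years

K = 17.0 ft/d × 0.3048 = 5.182 m/d
Specific discharge q = 5.182 × 0.0010 = 0.005182 m/d
v = Ki/n = 5.182·0.0010/0.36 = 0.01439 m/d
L = 11.6 km = 11600 m
t = L / v = 11600 / 0.01439 = 805900 d
   = 805900 / 365 = 2210 yr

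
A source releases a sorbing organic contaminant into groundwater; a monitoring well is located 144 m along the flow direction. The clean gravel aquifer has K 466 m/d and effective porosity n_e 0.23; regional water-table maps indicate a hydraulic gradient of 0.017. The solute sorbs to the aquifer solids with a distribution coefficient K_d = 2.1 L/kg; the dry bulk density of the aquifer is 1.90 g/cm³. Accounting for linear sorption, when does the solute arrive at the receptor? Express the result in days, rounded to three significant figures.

76.7 days

Specific discharge q = 466 × 0.017 = 7.922 m/d
Seepage velocity v = q / n = 7.922 / 0.23 = 34.44 m/d
Retardation R = 1 + ρ_b·K_d/n = 1 + 1.90×2.1/0.23 = 18.35
Contaminant velocity v_c = v/R = 34.44/18.35 = 1.877 m/d
t = L/v_c = 144/1.877 = 76.71 d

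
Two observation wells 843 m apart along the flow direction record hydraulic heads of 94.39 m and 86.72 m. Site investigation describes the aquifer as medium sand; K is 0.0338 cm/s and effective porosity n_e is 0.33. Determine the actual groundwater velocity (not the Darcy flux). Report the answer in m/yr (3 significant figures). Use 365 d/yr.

294 m/yr

Hydraulic gradient i = (94.39 − 86.72) / 843 = 7.67 / 843 = 0.009098
K = 0.0338 cm/s × 864 = 29.20 m/d
Specific discharge q = 29.20 × 0.009098 = 0.2657 m/d
Seepage velocity v = q / n = 0.2657 / 0.33 = 0.8052 m/d
   = 0.8052 × 365 = 294 m/yr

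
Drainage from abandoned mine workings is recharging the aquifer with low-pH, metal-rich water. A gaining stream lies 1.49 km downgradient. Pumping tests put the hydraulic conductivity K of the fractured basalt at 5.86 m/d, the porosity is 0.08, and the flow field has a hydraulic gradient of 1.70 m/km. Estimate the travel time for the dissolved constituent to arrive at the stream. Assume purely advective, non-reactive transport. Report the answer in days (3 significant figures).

Specific discharge q = 5.86 × 0.0017 = 0.009962 m/d
Seepage velocity v = q / n = 0.009962 / 0.08 = 0.1245 m/d
L = 1.49 km = 1490 m
t = L / v = 1490 / 0.1245 = 11970 d

12000 days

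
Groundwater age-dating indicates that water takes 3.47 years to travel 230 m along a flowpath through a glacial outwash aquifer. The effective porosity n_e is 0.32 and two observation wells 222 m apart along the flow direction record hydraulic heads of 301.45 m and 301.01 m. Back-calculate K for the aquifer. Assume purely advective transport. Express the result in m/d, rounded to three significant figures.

29.3 m/d

Hydraulic gradient i = (301.45 − 301.01) / 222 = 0.44 / 222 = 0.001982
t = 3.47 years = 1267 d
v = L / t = 230 / 1267 = 0.1816 m/d
K = v · n / i = 0.1816 × 0.32 / 0.001982 = 29.3 m/d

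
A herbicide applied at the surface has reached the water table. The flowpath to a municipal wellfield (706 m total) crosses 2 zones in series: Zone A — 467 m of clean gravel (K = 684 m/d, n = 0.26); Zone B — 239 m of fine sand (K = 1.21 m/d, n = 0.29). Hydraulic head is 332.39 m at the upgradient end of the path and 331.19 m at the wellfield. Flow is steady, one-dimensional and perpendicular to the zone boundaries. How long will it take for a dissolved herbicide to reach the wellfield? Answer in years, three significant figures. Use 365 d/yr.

Total head drop ΔH = 332.39 − 331.19 = 1.20 m
Steady 1-D flow in series ⇒ the Darcy flux q is identical in every zone and the zone head losses add (resistances L/K in series).
Σ(L/K) = 467/684 + 239/1.21 = 0.6827 + 197.5 = 198.2 d
q = ΔH / Σ(L/K) = 1.20 / 198.2 = 0.006054 m/d (same in every zone)
Zone A: v = q/n = 0.006054/0.26 = 0.02329 m/d → t_A = 467/0.02329 = 20050 d
Zone B: v = q/n = 0.006054/0.29 = 0.02088 m/d → t_B = 239/0.02088 = 11450 d
Total t = 20050 + 11450 = 31500 d
   = 31500 / 365 = 86.3 yr

86.3 years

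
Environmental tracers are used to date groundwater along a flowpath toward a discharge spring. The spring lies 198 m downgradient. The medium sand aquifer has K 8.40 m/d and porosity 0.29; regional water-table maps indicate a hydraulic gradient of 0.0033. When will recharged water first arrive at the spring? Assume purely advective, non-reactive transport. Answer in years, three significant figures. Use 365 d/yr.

Darcy flux q = K·i = 8.40 × 0.0033 = 0.02772 m/d
Average linear velocity = 0.02772 / 0.29 = 0.09559 m/d
t = L / v = 198 / 0.09559 = 2071 d
   = 2071 / 365 = 5.68 yr

5.68 years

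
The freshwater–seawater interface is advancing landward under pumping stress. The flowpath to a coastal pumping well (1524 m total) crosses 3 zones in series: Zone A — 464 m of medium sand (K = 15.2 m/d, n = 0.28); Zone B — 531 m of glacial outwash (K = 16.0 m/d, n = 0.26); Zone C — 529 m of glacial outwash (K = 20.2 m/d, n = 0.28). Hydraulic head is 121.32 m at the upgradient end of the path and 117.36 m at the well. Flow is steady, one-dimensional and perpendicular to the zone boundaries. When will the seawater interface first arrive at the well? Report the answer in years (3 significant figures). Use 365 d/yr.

Total head drop ΔH = 121.32 − 117.36 = 3.96 m
Continuity: the same q passes through each zone, so ΔH = q·Σ(L_j/K_j) — the zones act as resistances in series.
Σ(L/K) = 464/15.2 + 531/16.0 + 529/20.2 = 30.53 + 33.19 + 26.19 = 89.90 d
q = ΔH / Σ(L/K) = 3.96 / 89.90 = 0.04405 m/d (same in every zone)
Zone A: v = q/n = 0.04405/0.28 = 0.1573 m/d → t_A = 464/0.1573 = 2950 d
Zone B: v = q/n = 0.04405/0.26 = 0.1694 m/d → t_B = 531/0.1694 = 3134 d
Zone C: v = q/n = 0.04405/0.28 = 0.1573 m/d → t_C = 529/0.1573 = 3363 d
Total t = 2950 + 3134 + 3363 = 9447 d
   = 9447 / 365 = 25.9 yr

25.9 years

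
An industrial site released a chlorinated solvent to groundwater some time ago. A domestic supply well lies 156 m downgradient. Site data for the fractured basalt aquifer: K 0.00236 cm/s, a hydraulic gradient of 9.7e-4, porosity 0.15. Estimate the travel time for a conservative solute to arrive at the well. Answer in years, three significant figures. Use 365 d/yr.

K = 0.00236 cm/s × 864 = 2.039 m/d
q = Ki = 2.039 × 9.7e-4 = 0.001978 m/d
v = Ki/n = 2.039·9.7e-4/0.15 = 0.01319 m/d
t = L / v = 156 / 0.01319 = 11830 d
   = 11830 / 365 = 32.4 yr

32.4 years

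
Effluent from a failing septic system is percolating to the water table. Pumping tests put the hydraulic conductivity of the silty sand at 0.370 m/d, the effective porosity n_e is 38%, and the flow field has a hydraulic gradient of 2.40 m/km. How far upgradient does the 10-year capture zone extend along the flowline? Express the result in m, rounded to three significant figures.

8.53 m

Specific discharge q = 0.370 × 0.0024 = 8.880e-4 m/d
Average linear velocity = 8.880e-4 / 0.38 = 0.002337 m/d
T = 10 yr × 365 = 3650 d
L = v × T = 0.002337 × 3650 = 8.529 m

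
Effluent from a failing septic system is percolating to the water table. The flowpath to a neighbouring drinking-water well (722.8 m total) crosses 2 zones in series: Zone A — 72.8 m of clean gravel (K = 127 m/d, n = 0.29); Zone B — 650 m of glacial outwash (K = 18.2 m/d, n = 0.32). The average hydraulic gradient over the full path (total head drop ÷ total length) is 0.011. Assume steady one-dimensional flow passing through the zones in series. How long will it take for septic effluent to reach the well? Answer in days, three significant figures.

1050 days

For zones in series the flux q is common to all zones; the equivalent conductivity is the harmonic (thickness-weighted) mean, K_eq = L_total / Σ(L_j/K_j).
Σ(L/K) = 72.8/127 + 650/18.2 = 0.5732 + 35.71 = 36.29 d
K_eq = L_total / Σ(L/K) = 722.8 / 36.29 = 19.92 m/d
q = K_eq · i = 19.92 × 0.011 = 0.2191 m/d (same in every zone)
Zone A: v = q/n = 0.2191/0.29 = 0.7555 m/d → t_A = 72.8/0.7555 = 96.36 d
Zone B: v = q/n = 0.2191/0.32 = 0.6847 m/d → t_B = 650/0.6847 = 949.3 d
Total t = 96.36 + 949.3 = 1046 d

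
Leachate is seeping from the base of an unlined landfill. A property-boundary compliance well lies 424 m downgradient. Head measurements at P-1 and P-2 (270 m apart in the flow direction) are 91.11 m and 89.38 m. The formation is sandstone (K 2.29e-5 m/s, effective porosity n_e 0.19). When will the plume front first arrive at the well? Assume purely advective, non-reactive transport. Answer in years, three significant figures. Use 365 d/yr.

Hydraulic gradient i = (91.11 − 89.38) / 270 = 1.73 / 270 = 0.006407
K = 2.29e-5 m/s × 86400 s/d = 1.979 m/d
Specific discharge q = 1.979 × 0.006407 = 0.01268 m/d
v_s = q/n_e = 0.01268/0.19 = 0.06672 m/d
t = L / v = 424 / 0.06672 = 6355 d
   = 6355 / 365 = 17.4 yr

17.4 years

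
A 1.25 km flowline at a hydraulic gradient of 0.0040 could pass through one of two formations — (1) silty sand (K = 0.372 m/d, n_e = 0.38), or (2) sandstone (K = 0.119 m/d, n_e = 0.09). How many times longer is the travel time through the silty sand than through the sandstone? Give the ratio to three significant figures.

Unit 1 (silty sand): v = 0.372×0.0040/0.38 = 0.003916 m/d, t = 1250/0.003916 = 319200 d
Unit 2 (sandstone): v = 0.119×0.0040/0.09 = 0.005289 m/d, t = 1250/0.005289 = 236300 d
t(silty sand) / t(sandstone) = 319200/236300 = 1.35

1.35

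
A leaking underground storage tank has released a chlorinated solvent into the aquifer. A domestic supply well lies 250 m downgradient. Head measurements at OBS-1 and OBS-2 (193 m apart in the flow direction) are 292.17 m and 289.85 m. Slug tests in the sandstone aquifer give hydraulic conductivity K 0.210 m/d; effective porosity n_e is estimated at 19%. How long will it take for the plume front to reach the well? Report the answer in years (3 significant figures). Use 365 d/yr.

51.6 years

Hydraulic gradient i = (292.17 − 289.85) / 193 = 2.32 / 193 = 0.01202
Specific discharge q = 0.210 × 0.01202 = 0.002524 m/d
Average linear velocity = 0.002524 / 0.19 = 0.01329 m/d
t = L / v = 250 / 0.01329 = 18820 d
   = 18820 / 365 = 51.6 yr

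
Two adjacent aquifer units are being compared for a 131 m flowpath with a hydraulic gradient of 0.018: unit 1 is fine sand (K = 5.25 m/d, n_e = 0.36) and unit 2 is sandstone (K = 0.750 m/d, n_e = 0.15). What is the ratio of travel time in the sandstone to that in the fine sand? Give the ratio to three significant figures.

Unit 1 (fine sand): v = 5.25×0.018/0.36 = 0.2625 m/d, t = 131/0.2625 = 499.0 d
Unit 2 (sandstone): v = 0.750×0.018/0.15 = 0.09000 m/d, t = 131/0.09000 = 1456 d
t(sandstone) / t(fine sand) = 1456/499.0 = 2.92

2.92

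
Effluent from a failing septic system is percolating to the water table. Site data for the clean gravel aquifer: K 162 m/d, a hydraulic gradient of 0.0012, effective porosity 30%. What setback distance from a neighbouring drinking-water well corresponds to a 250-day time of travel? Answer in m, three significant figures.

162 m

Darcy flux q = K·i = 162 × 0.0012 = 0.1944 m/d
Seepage velocity v = q / n = 0.1944 / 0.30 = 0.6480 m/d
L = v × T = 0.6480 × 250 = 162.0 m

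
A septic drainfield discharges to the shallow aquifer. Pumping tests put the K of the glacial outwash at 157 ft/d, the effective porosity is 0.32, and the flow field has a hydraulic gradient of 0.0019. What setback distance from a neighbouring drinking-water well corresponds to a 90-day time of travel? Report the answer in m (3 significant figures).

25.6 m

K = 157 ft/d × 0.3048 = 47.85 m/d
Specific discharge q = 47.85 × 0.0019 = 0.09092 m/d
v_s = q/n_e = 0.09092/0.32 = 0.2841 m/d
L = v × T = 0.2841 × 90 = 25.57 m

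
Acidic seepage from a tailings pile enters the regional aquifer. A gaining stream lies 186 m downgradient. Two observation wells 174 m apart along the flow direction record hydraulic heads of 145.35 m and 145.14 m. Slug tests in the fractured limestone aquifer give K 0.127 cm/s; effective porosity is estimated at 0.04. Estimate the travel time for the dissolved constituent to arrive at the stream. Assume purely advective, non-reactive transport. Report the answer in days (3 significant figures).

Hydraulic gradient i = (145.35 − 145.14) / 174 = 0.21 / 174 = 0.001207
K = 0.127 cm/s × 864 = 109.7 m/d
Specific discharge q = 109.7 × 0.001207 = 0.1324 m/d
v = Ki/n = 109.7·0.001207/0.04 = 3.311 m/d
t = L / v = 186 / 3.311 = 56.18 d

56.2 days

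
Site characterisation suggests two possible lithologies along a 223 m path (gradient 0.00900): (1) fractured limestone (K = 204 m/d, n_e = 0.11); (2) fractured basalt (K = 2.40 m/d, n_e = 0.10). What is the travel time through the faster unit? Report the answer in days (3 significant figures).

13.4 days

Unit 1 (fractured limestone): v = 204×0.0090/0.11 = 16.69 m/d, t = 223/16.69 = 13.36 d
Unit 2 (fractured basalt): v = 2.40×0.0090/0.10 = 0.2160 m/d, t = 223/0.2160 = 1032 d
Faster unit: t = 13.4 d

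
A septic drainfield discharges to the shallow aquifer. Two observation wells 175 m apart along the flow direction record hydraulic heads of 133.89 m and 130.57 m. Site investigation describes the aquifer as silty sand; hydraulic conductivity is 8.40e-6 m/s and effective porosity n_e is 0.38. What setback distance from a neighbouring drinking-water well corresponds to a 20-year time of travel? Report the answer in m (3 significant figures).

Hydraulic gradient i = (133.89 − 130.57) / 175 = 3.32 / 175 = 0.01897
K = 8.40e-6 m/s × 86400 s/d = 0.7258 m/d
Darcy flux q = K·i = 0.7258 × 0.01897 = 0.01377 m/d
Seepage velocity v = q / n = 0.01377 / 0.38 = 0.03623 m/d
T = 20 yr × 365 = 7300 d
L = v × T = 0.03623 × 7300 = 264.5 m

265 m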